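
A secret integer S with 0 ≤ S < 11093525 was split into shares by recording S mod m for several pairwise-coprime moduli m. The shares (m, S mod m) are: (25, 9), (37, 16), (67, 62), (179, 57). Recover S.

830259

Combine the congruences pairwise.
From S ≡ 9 (mod 25) write S = 9 + 25t. Substituting into S ≡ 16 (mod 37) gives 25t ≡ 7 (mod 37), and since 25⁻¹ ≡ 3 (mod 37), t ≡ 21. Hence S ≡ 9 + 25·21 = 534 (mod 925).
From S ≡ 534 (mod 925) write S = 534 + 925t. Substituting into S ≡ 62 (mod 67) gives 925t ≡ 64 (mod 67), and since 54⁻¹ ≡ 36 (mod 67), t ≡ 26. Hence S ≡ 534 + 925·26 = 24584 (mod 61975).
From S ≡ 24584 (mod 61975) write S = 24584 + 61975t. Substituting into S ≡ 57 (mod 179) gives 61975t ≡ 175 (mod 179), and since 41⁻¹ ≡ 131 (mod 179), t ≡ 13. Hence S ≡ 24584 + 61975·13 = 830259 (mod 11093525).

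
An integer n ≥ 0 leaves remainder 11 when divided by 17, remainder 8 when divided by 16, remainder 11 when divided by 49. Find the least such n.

10840

The moduli are pairwise coprime; M = 17·16·49 = 13328.
M/17 = 784; 784 ≡ 2 (mod 17); 2·9 ≡ 1, so inverse 9.
M/16 = 833; 833 ≡ 1 (mod 16), inverse 1.
M/49 = 272; 272 ≡ 27 (mod 49); 27·20 ≡ 1, so inverse 20.
n ≡ 11·784·9 + 8·833·1 + 11·272·20 = 144120.
144120 mod 13328 = 10840.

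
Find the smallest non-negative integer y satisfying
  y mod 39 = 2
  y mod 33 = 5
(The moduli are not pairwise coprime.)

236

gcd(39, 33) = 3 and 3 | (5 − 2), so the pair is consistent; merging gives y ≡ 236 (mod 429), where 429 = lcm(39, 33).
The solution is unique modulo lcm(39, 33) = 429.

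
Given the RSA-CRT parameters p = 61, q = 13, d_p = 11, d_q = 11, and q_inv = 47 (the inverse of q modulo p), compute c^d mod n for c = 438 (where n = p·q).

m₁ = c^(d_p) mod p: c ≡ 11 (mod 61), and 11^11 mod 61 = 50.
m₂ = c^(d_q) mod q: c ≡ 9 (mod 13), and 9^11 mod 13 = 3.
h = q_inv·(m₁ − m₂) mod p = 47·(50 − 3) mod 61 = 13.
m = m₂ + h·q = 3 + 13·13 = 172.

172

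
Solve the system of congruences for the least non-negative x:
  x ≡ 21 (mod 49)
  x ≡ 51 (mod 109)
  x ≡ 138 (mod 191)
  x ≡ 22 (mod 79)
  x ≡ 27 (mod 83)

The moduli are pairwise coprime; N = 49·109·191·79·83 = 6688998967.
N/49 = 136510183; 136510183 ≡ 5 (mod 49); 5·10 ≡ 1, so inverse 10.
N/109 = 61366963; 61366963 ≡ 72 (mod 109); 72·53 ≡ 1, so inverse 53.
N/191 = 35020937; 35020937 ≡ 132 (mod 191); 132·123 ≡ 1, so inverse 123.
N/79 = 84670873; 84670873 ≡ 16 (mod 79); 16·5 ≡ 1, so inverse 5.
N/83 = 80590349; 80590349 ≡ 5 (mod 83); 5·50 ≡ 1, so inverse 50.
x ≡ 21·136510183·10 + 51·61366963·53 + 138·35020937·123 + 22·84670873·5 + 27·80590349·50 = 907098191237.
907098191237 mod 6688998967 = 4083330692.

4083330692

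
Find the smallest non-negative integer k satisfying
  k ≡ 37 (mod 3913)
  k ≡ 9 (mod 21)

Combine the congruences pairwise.
gcd(3913, 21) = 7 and 7 | (9 − 37), so the pair is consistent; merging gives k ≡ 7863 (mod 11739), where 11739 = lcm(3913, 21).
The solution is unique modulo lcm(3913, 21) = 11739.

7863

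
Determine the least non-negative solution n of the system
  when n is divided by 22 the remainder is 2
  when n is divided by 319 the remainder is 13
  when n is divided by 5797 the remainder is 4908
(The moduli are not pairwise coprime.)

Combine the congruences pairwise.
gcd(22, 319) = 11 and 11 | (13 − 2), so the pair is consistent; merging gives n ≡ 332 (mod 638), where 638 = lcm(22, 319).
gcd(638, 5797) = 11 and 11 | (4908 − 332), so the pair is consistent; merging gives n ≡ 329540 (mod 336226), where 336226 = lcm(638, 5797).
The solution is unique modulo lcm(22, 319, 5797) = 336226.

329540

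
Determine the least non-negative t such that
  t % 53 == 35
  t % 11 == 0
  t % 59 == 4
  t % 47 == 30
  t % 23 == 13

From t ≡ 35 (mod 53) write t = 35 + 53s. Substituting into t ≡ 0 (mod 11) gives 53s ≡ 9 (mod 11), and since 9⁻¹ ≡ 5 (mod 11), s ≡ 1. Hence t ≡ 35 + 53·1 = 88 (mod 583).
From t ≡ 88 (mod 583) write t = 88 + 583s. Substituting into t ≡ 4 (mod 59) gives 583s ≡ 34 (mod 59), and since 52⁻¹ ≡ 42 (mod 59), s ≡ 12. Hence t ≡ 88 + 583·12 = 7084 (mod 34397).
From t ≡ 7084 (mod 34397) write t = 7084 + 34397s. Substituting into t ≡ 30 (mod 47) gives 34397s ≡ 43 (mod 47), and since 40⁻¹ ≡ 20 (mod 47), s ≡ 14. Hence t ≡ 7084 + 34397·14 = 488642 (mod 1616659).
From t ≡ 488642 (mod 1616659) write t = 488642 + 1616659s. Substituting into t ≡ 13 (mod 23) gives 1616659s ≡ 6 (mod 23), and since 12⁻¹ ≡ 2 (mod 23), s ≡ 12. Hence t ≡ 488642 + 1616659·12 = 19888550 (mod 37183157).

19888550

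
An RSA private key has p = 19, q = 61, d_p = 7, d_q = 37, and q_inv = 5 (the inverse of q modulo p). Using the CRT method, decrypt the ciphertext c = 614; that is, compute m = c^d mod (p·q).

1073

m₁ = c^(d_p) mod p: c ≡ 6 (mod 19), and 6^7 mod 19 = 9.
m₂ = c^(d_q) mod q: c ≡ 4 (mod 61), and 4^37 mod 61 = 36.
h = q_inv·(m₁ − m₂) mod p = 5·(9 − 36) mod 19 = 17.
m = m₂ + h·q = 36 + 17·61 = 1073.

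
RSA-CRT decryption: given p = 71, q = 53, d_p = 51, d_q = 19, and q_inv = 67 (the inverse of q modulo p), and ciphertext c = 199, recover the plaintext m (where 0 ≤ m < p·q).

696

m₁ = c^(d_p) mod p: c ≡ 57 (mod 71), and 57^51 mod 71 = 57.
m₂ = c^(d_q) mod q: c ≡ 40 (mod 53), and 40^19 mod 53 = 7.
h = q_inv·(m₁ − m₂) mod p = 67·(57 − 7) mod 71 = 13.
m = m₂ + h·q = 7 + 13·53 = 696.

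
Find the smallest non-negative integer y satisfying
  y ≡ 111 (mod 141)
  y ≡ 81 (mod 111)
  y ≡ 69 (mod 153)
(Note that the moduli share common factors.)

140829

gcd(141, 111) = 3 and 3 | (81 − 111), so the pair is consistent; merging gives y ≡ 5187 (mod 5217), where 5217 = lcm(141, 111).
gcd(5217, 153) = 3 and 3 | (69 − 5187), so the pair is consistent; merging gives y ≡ 140829 (mod 266067), where 266067 = lcm(5217, 153).
The solution is unique modulo lcm(141, 111, 153) = 266067.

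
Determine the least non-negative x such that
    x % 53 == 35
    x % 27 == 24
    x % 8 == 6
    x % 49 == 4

Combine the congruences pairwise.
From x ≡ 35 (mod 53) write x = 35 + 53t. Substituting into x ≡ 24 (mod 27) gives 53t ≡ 16 (mod 27), and since 26⁻¹ ≡ 26 (mod 27), t ≡ 11. Hence x ≡ 35 + 53·11 = 618 (mod 1431).
From x ≡ 618 (mod 1431) write x = 618 + 1431t. Substituting into x ≡ 6 (mod 8) gives 1431t ≡ 4 (mod 8), and since 7⁻¹ ≡ 7 (mod 8), t ≡ 4. Hence x ≡ 618 + 1431·4 = 6342 (mod 11448).
From x ≡ 6342 (mod 11448) write x = 6342 + 11448t. Substituting into x ≡ 4 (mod 49) gives 11448t ≡ 32 (mod 49), and since 31⁻¹ ≡ 19 (mod 49), t ≡ 20. Hence x ≡ 6342 + 11448·20 = 235302 (mod 560952).

235302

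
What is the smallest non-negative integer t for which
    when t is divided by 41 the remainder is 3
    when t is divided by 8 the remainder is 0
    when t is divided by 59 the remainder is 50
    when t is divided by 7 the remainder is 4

115336

From t ≡ 3 (mod 41) write t = 3 + 41s. Substituting into t ≡ 0 (mod 8) gives 41s ≡ 5 (mod 8), and since 1⁻¹ ≡ 1 (mod 8), s ≡ 5. Hence t ≡ 3 + 41·5 = 208 (mod 328).
From t ≡ 208 (mod 328) write t = 208 + 328s. Substituting into t ≡ 50 (mod 59) gives 328s ≡ 19 (mod 59), and since 33⁻¹ ≡ 34 (mod 59), s ≡ 56. Hence t ≡ 208 + 328·56 = 18576 (mod 19352).
From t ≡ 18576 (mod 19352) write t = 18576 + 19352s. Substituting into t ≡ 4 (mod 7) gives 19352s ≡ 6 (mod 7), and since 4⁻¹ ≡ 2 (mod 7), s ≡ 5. Hence t ≡ 18576 + 19352·5 = 115336 (mod 135464).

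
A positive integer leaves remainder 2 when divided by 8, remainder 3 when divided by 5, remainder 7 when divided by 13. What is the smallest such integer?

Combine the congruences pairwise.
From k ≡ 2 (mod 8) write k = 2 + 8t. Substituting into k ≡ 3 (mod 5) gives 8t ≡ 1 (mod 5), and since 3⁻¹ ≡ 2 (mod 5), t ≡ 2. Hence k ≡ 2 + 8·2 = 18 (mod 40).
From k ≡ 18 (mod 40) write k = 18 + 40t. Substituting into k ≡ 7 (mod 13) gives 40t ≡ 2 (mod 13), and since 1⁻¹ ≡ 1 (mod 13), t ≡ 2. Hence k ≡ 18 + 40·2 = 98 (mod 520).

98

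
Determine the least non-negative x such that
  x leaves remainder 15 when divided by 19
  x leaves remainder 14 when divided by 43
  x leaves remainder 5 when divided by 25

The moduli are pairwise coprime; N = 19·43·25 = 20425.
N/19 = 1075; 1075 ≡ 11 (mod 19); 11·7 ≡ 1, so inverse 7.
N/43 = 475; 475 ≡ 2 (mod 43); 2·22 ≡ 1, so inverse 22.
N/25 = 817; 817 ≡ 17 (mod 25); 17·3 ≡ 1, so inverse 3.
x ≡ 15·1075·7 + 14·475·22 + 5·817·3 = 271430.
271430 mod 20425 = 5905.

5905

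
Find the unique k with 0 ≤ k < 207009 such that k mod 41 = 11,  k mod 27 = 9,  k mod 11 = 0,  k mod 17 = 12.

The moduli are pairwise coprime; N = 41·27·11·17 = 207009.
N/41 = 5049; 5049 ≡ 6 (mod 41); 6·7 ≡ 1, so inverse 7.
N/27 = 7667; 7667 ≡ 26 (mod 27); 26·26 ≡ 1, so inverse 26.
N/11 = 18819; 18819 ≡ 9 (mod 11); 9·5 ≡ 1, so inverse 5.
N/17 = 12177; 12177 ≡ 5 (mod 17); 5·7 ≡ 1, so inverse 7.
k ≡ 11·5049·7 + 9·7667·26 + 0·18819·5 + 12·12177·7 = 3205719.
3205719 mod 207009 = 100584.

100584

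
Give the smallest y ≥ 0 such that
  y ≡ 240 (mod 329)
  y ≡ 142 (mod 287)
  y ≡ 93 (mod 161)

gcd(329, 287) = 7 and 7 | (142 − 240), so the pair is consistent; merging gives y ≡ 8465 (mod 13489), where 13489 = lcm(329, 287).
gcd(13489, 161) = 7 and 7 | (93 − 8465), so the pair is consistent; merging gives y ≡ 8465 (mod 310247), where 310247 = lcm(13489, 161).
The solution is unique modulo lcm(329, 287, 161) = 310247.

8465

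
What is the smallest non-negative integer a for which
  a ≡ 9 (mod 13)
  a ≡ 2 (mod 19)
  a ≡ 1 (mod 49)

2206

The moduli are pairwise coprime; N = 13·19·49 = 12103.
N/13 = 931; 931 ≡ 8 (mod 13); 8·5 ≡ 1, so inverse 5.
N/19 = 637; 637 ≡ 10 (mod 19); 10·2 ≡ 1, so inverse 2.
N/49 = 247; 247 ≡ 2 (mod 49); 2·25 ≡ 1, so inverse 25.
a ≡ 9·931·5 + 2·637·2 + 1·247·25 = 50618.
50618 mod 12103 = 2206.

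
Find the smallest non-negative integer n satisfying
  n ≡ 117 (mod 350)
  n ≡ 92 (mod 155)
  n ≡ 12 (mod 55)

gcd(350, 155) = 5 and 5 | (92 − 117), so the pair is consistent; merging gives n ≡ 3967 (mod 10850), where 10850 = lcm(350, 155).
gcd(10850, 55) = 5 and 5 | (12 − 3967), so the pair is consistent; merging gives n ≡ 47367 (mod 119350), where 119350 = lcm(10850, 55).
The solution is unique modulo lcm(350, 155, 55) = 119350.

47367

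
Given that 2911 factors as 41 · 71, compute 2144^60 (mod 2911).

2131

Mod 41: 2144 ≡ 12; by Fermat, exponent reduces to 60 mod 40 = 20; 12^20 ≡ 40 (mod 41).
Mod 71: 2144 ≡ 14; 14^60 ≡ 1 (mod 71).
Combine by CRT: x ≡ 40 (mod 41), x ≡ 1 (mod 71) ⇒ x ≡ 2131 (mod 2911).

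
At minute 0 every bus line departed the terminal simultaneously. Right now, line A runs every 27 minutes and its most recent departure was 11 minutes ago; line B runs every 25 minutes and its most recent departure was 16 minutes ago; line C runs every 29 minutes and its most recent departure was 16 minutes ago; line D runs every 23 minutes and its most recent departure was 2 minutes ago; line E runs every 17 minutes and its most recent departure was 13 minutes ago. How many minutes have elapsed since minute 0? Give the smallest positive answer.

Combine the congruences pairwise.
From t ≡ 11 (mod 27) write t = 11 + 27s. Substituting into t ≡ 16 (mod 25) gives 27s ≡ 5 (mod 25), and since 2⁻¹ ≡ 13 (mod 25), s ≡ 15. Hence t ≡ 11 + 27·15 = 416 (mod 675).
From t ≡ 416 (mod 675) write t = 416 + 675s. Substituting into t ≡ 16 (mod 29) gives 675s ≡ 6 (mod 29), and since 8⁻¹ ≡ 11 (mod 29), s ≡ 8. Hence t ≡ 416 + 675·8 = 5816 (mod 19575).
From t ≡ 5816 (mod 19575) write t = 5816 + 19575s. Substituting into t ≡ 2 (mod 23) gives 19575s ≡ 5 (mod 23), and since 2⁻¹ ≡ 12 (mod 23), s ≡ 14. Hence t ≡ 5816 + 19575·14 = 279866 (mod 450225).
From t ≡ 279866 (mod 450225) write t = 279866 + 450225s. Substituting into t ≡ 13 (mod 17) gives 450225s ≡ 1 (mod 17), and since 14⁻¹ ≡ 11 (mod 17), s ≡ 11. Hence t ≡ 279866 + 450225·11 = 5232341 (mod 7653825).

5232341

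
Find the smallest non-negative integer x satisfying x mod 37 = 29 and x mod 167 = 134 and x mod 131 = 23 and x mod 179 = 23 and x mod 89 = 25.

9725636916

From x ≡ 29 (mod 37) write x = 29 + 37t. Substituting into x ≡ 134 (mod 167) gives 37t ≡ 105 (mod 167), and since 37⁻¹ ≡ 158 (mod 167), t ≡ 57. Hence x ≡ 29 + 37·57 = 2138 (mod 6179).
From x ≡ 2138 (mod 6179) write x = 2138 + 6179t. Substituting into x ≡ 23 (mod 131) gives 6179t ≡ 112 (mod 131), and since 22⁻¹ ≡ 6 (mod 131), t ≡ 17. Hence x ≡ 2138 + 6179·17 = 107181 (mod 809449).
From x ≡ 107181 (mod 809449) write x = 107181 + 809449t. Substituting into x ≡ 23 (mod 179) gives 809449t ≡ 63 (mod 179), and since 11⁻¹ ≡ 114 (mod 179), t ≡ 22. Hence x ≡ 107181 + 809449·22 = 17915059 (mod 144891371).
From x ≡ 17915059 (mod 144891371) write x = 17915059 + 144891371t. Substituting into x ≡ 25 (mod 89) gives 144891371t ≡ 43 (mod 89), and since 83⁻¹ ≡ 74 (mod 89), t ≡ 67. Hence x ≡ 17915059 + 144891371·67 = 9725636916 (mod 12895332019).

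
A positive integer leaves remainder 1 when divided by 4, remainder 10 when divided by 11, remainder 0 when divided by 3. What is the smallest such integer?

21

The moduli are pairwise coprime; N = 4·11·3 = 132.
N/4 = 33; 33 ≡ 1 (mod 4), inverse 1.
N/11 = 12; 12 ≡ 1 (mod 11), inverse 1.
N/3 = 44; 44 ≡ 2 (mod 3); 2·2 ≡ 1, so inverse 2.
x ≡ 1·33·1 + 10·12·1 + 0·44·2 = 153.
153 mod 132 = 21.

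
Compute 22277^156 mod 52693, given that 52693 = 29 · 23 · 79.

Mod 29: 22277 ≡ 5; by Fermat, exponent reduces to 156 mod 28 = 16; 5^16 ≡ 25 (mod 29).
Mod 23: 22277 ≡ 13; by Fermat, exponent reduces to 156 mod 22 = 2; 13^2 ≡ 8 (mod 23).
Mod 79: 22277 ≡ 78; since 78 | 156, by Fermat 78^156 ≡ 1 (mod 79).
Combine by CRT: x ≡ 25 (mod 29), x ≡ 8 (mod 23), x ≡ 1 (mod 79) ⇒ x ≡ 2055 (mod 52693).

2055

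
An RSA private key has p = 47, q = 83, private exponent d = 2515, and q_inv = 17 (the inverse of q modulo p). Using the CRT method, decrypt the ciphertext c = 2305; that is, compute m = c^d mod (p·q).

d_p = d mod (p−1) = 2515 mod 46 = 31; d_q = d mod (q−1) = 55.
m₁ = c^(d_p) mod p: c ≡ 2 (mod 47), and 2^31 mod 47 = 21.
m₂ = c^(d_q) mod q: c ≡ 64 (mod 83), and 64^55 mod 83 = 4.
h = q_inv·(m₁ − m₂) mod p = 17·(21 − 4) mod 47 = 7.
m = m₂ + h·q = 4 + 7·83 = 585.

585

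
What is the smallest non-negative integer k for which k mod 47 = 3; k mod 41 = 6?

From k ≡ 3 (mod 47) write k = 3 + 47t. Substituting into k ≡ 6 (mod 41) gives 47t ≡ 3 (mod 41), and since 6⁻¹ ≡ 7 (mod 41), t ≡ 21. Hence k ≡ 3 + 47·21 = 990 (mod 1927).

990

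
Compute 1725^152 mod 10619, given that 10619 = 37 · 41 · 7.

1395

Mod 37: 1725 ≡ 23; by Fermat, exponent reduces to 152 mod 36 = 8; 23^8 ≡ 26 (mod 37).
Mod 41: 1725 ≡ 3; by Fermat, exponent reduces to 152 mod 40 = 32; 3^32 ≡ 1 (mod 41).
Mod 7: 1725 ≡ 3; by Fermat, exponent reduces to 152 mod 6 = 2; 3^2 ≡ 2 (mod 7).
Combine by CRT: x ≡ 26 (mod 37), x ≡ 1 (mod 41), x ≡ 2 (mod 7) ⇒ x ≡ 1395 (mod 10619).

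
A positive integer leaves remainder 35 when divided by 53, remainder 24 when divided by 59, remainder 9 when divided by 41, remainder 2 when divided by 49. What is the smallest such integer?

1872684

The moduli are pairwise coprime; N = 53·59·41·49 = 6282143.
N/53 = 118531; 118531 ≡ 23 (mod 53); 23·30 ≡ 1, so inverse 30.
N/59 = 106477; 106477 ≡ 41 (mod 59); 41·36 ≡ 1, so inverse 36.
N/41 = 153223; 153223 ≡ 6 (mod 41); 6·7 ≡ 1, so inverse 7.
N/49 = 128207; 128207 ≡ 23 (mod 49); 23·32 ≡ 1, so inverse 32.
t ≡ 35·118531·30 + 24·106477·36 + 9·153223·7 + 2·128207·32 = 234311975.
234311975 mod 6282143 = 1872684.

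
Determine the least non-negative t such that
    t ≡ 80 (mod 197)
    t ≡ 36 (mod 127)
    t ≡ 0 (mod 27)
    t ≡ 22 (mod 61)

The moduli are pairwise coprime; N = 197·127·27·61 = 41206293.
N/197 = 209169; 209169 ≡ 152 (mod 197); 152·35 ≡ 1, so inverse 35.
N/127 = 324459; 324459 ≡ 101 (mod 127); 101·83 ≡ 1, so inverse 83.
N/27 = 1526159; 1526159 ≡ 11 (mod 27); 11·5 ≡ 1, so inverse 5.
N/61 = 675513; 675513 ≡ 60 (mod 61); 60·60 ≡ 1, so inverse 60.
t ≡ 80·209169·35 + 36·324459·83 + 0·1526159·5 + 22·675513·60 = 2446833852.
2446833852 mod 41206293 = 15662565.

15662565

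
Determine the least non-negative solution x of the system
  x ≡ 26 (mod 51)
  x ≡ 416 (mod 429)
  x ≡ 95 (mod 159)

Combine the congruences pairwise.
gcd(51, 429) = 3 and 3 | (416 − 26), so the pair is consistent; merging gives x ≡ 5993 (mod 7293), where 7293 = lcm(51, 429).
gcd(7293, 159) = 3 and 3 | (95 − 5993), so the pair is consistent; merging gives x ≡ 232076 (mod 386529), where 386529 = lcm(7293, 159).
The solution is unique modulo lcm(51, 429, 159) = 386529.

232076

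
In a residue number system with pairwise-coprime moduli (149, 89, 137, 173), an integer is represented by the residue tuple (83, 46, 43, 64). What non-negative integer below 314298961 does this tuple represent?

268056298

The moduli are pairwise coprime; N = 149·89·137·173 = 314298961.
N/149 = 2109389; 2109389 ≡ 145 (mod 149); 145·37 ≡ 1, so inverse 37.
N/89 = 3531449; 3531449 ≡ 18 (mod 89); 18·5 ≡ 1, so inverse 5.
N/137 = 2294153; 2294153 ≡ 88 (mod 137); 88·123 ≡ 1, so inverse 123.
N/173 = 1816757; 1816757 ≡ 84 (mod 173); 84·138 ≡ 1, so inverse 138.
x ≡ 83·2109389·37 + 46·3531449·5 + 43·2294153·123 + 64·1816757·138 = 35469539930.
35469539930 mod 314298961 = 268056298.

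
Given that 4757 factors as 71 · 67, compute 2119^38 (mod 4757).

2787

Mod 71: 2119 ≡ 60; 60^38 ≡ 18 (mod 71).
Mod 67: 2119 ≡ 42; 42^38 ≡ 40 (mod 67).
Combine by CRT: x ≡ 18 (mod 71), x ≡ 40 (mod 67) ⇒ x ≡ 2787 (mod 4757).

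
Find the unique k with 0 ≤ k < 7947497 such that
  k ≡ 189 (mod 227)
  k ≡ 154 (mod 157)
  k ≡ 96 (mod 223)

From k ≡ 189 (mod 227) write k = 189 + 227t. Substituting into k ≡ 154 (mod 157) gives 227t ≡ 122 (mod 157), and since 70⁻¹ ≡ 83 (mod 157), t ≡ 78. Hence k ≡ 189 + 227·78 = 17895 (mod 35639).
From k ≡ 17895 (mod 35639) write k = 17895 + 35639t. Substituting into k ≡ 96 (mod 223) gives 35639t ≡ 41 (mod 223), and since 182⁻¹ ≡ 87 (mod 223), t ≡ 222. Hence k ≡ 17895 + 35639·222 = 7929753 (mod 7947497).

7929753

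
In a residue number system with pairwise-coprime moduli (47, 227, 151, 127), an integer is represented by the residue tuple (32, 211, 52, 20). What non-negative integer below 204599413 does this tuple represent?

The moduli are pairwise coprime; N = 47·227·151·127 = 204599413.
N/47 = 4353179; 4353179 ≡ 39 (mod 47); 39·41 ≡ 1, so inverse 41.
N/227 = 901319; 901319 ≡ 129 (mod 227); 129·44 ≡ 1, so inverse 44.
N/151 = 1354963; 1354963 ≡ 40 (mod 151); 40·34 ≡ 1, so inverse 34.
N/127 = 1611019; 1611019 ≡ 24 (mod 127); 24·90 ≡ 1, so inverse 90.
x ≡ 32·4353179·41 + 211·901319·44 + 52·1354963·34 + 20·1611019·90 = 19374625228.
19374625228 mod 204599413 = 142280406.

142280406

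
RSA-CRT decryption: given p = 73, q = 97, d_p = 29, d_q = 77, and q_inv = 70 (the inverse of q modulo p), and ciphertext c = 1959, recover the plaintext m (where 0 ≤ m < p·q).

m₁ = c^(d_p) mod p: c ≡ 61 (mod 73), and 61^29 mod 73 = 54.
m₂ = c^(d_q) mod q: c ≡ 19 (mod 97), and 19^77 mod 97 = 52.
h = q_inv·(m₁ − m₂) mod p = 70·(54 − 52) mod 73 = 67.
m = m₂ + h·q = 52 + 67·97 = 6551.

6551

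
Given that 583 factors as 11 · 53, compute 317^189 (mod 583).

Mod 11: 317 ≡ 9; by Fermat, exponent reduces to 189 mod 10 = 9; 9^9 ≡ 5 (mod 11).
Mod 53: 317 ≡ 52; by Fermat, exponent reduces to 189 mod 52 = 33; 52^33 ≡ 52 (mod 53).
Combine by CRT: x ≡ 5 (mod 11), x ≡ 52 (mod 53) ⇒ x ≡ 423 (mod 583).

423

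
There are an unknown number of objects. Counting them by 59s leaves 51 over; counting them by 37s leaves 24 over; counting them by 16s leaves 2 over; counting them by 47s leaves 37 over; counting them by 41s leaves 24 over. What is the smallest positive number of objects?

46702386

From N ≡ 51 (mod 59) write N = 51 + 59t. Substituting into N ≡ 24 (mod 37) gives 59t ≡ 10 (mod 37), and since 22⁻¹ ≡ 32 (mod 37), t ≡ 24. Hence N ≡ 51 + 59·24 = 1467 (mod 2183).
From N ≡ 1467 (mod 2183) write N = 1467 + 2183t. Substituting into N ≡ 2 (mod 16) gives 2183t ≡ 7 (mod 16), and since 7⁻¹ ≡ 7 (mod 16), t ≡ 1. Hence N ≡ 1467 + 2183·1 = 3650 (mod 34928).
From N ≡ 3650 (mod 34928) write N = 3650 + 34928t. Substituting into N ≡ 37 (mod 47) gives 34928t ≡ 6 (mod 47), and since 7⁻¹ ≡ 27 (mod 47), t ≡ 21. Hence N ≡ 3650 + 34928·21 = 737138 (mod 1641616).
From N ≡ 737138 (mod 1641616) write N = 737138 + 1641616t. Substituting into N ≡ 24 (mod 41) gives 1641616t ≡ 25 (mod 41), and since 17⁻¹ ≡ 29 (mod 41), t ≡ 28. Hence N ≡ 737138 + 1641616·28 = 46702386 (mod 67306256).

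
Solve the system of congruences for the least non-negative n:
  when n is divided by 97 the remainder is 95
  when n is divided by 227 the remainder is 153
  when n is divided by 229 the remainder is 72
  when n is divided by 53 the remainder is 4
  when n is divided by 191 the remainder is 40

32270146044

The moduli are pairwise coprime; M = 97·227·229·53·191 = 51043719173.
M/97 = 526223909; 526223909 ≡ 73 (mod 97); 73·4 ≡ 1, so inverse 4.
M/227 = 224862199; 224862199 ≡ 85 (mod 227); 85·219 ≡ 1, so inverse 219.
M/229 = 222898337; 222898337 ≡ 42 (mod 229); 42·60 ≡ 1, so inverse 60.
M/53 = 963089041; 963089041 ≡ 18 (mod 53); 18·3 ≡ 1, so inverse 3.
M/191 = 267244603; 267244603 ≡ 77 (mod 191); 77·129 ≡ 1, so inverse 129.
n ≡ 95·526223909·4 + 153·224862199·219 + 72·222898337·60 + 4·963089041·3 + 40·267244603·129 = 10087882823125.
10087882823125 mod 51043719173 = 32270146044.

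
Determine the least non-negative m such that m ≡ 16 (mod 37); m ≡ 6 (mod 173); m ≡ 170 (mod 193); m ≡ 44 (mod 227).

160913534

The moduli are pairwise coprime; N = 37·173·193·227 = 280434211.
N/37 = 7579303; 7579303 ≡ 1 (mod 37), inverse 1.
N/173 = 1621007; 1621007 ≡ 170 (mod 173); 170·115 ≡ 1, so inverse 115.
N/193 = 1453027; 1453027 ≡ 123 (mod 193); 123·102 ≡ 1, so inverse 102.
N/227 = 1235393; 1235393 ≡ 59 (mod 227); 59·177 ≡ 1, so inverse 177.
m ≡ 16·7579303·1 + 6·1621007·115 + 170·1453027·102 + 44·1235393·177 = 36056492542.
36056492542 mod 280434211 = 160913534.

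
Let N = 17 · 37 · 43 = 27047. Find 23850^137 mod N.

Mod 17: 23850 ≡ 16; by Fermat, exponent reduces to 137 mod 16 = 9; 16^9 ≡ 16 (mod 17).
Mod 37: 23850 ≡ 22; by Fermat, exponent reduces to 137 mod 36 = 29; 22^29 ≡ 19 (mod 37).
Mod 43: 23850 ≡ 28; by Fermat, exponent reduces to 137 mod 42 = 11; 28^11 ≡ 12 (mod 43).
Combine by CRT: x ≡ 16 (mod 17), x ≡ 19 (mod 37), x ≡ 12 (mod 43) ⇒ x ≡ 15707 (mod 27047).

15707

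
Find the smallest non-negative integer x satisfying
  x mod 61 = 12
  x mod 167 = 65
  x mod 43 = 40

15262

The moduli are pairwise coprime; N = 61·167·43 = 438041.
N/61 = 7181; 7181 ≡ 44 (mod 61); 44·43 ≡ 1, so inverse 43.
N/167 = 2623; 2623 ≡ 118 (mod 167); 118·92 ≡ 1, so inverse 92.
N/43 = 10187; 10187 ≡ 39 (mod 43); 39·32 ≡ 1, so inverse 32.
x ≡ 12·7181·43 + 65·2623·92 + 40·10187·32 = 32430296.
32430296 mod 438041 = 15262.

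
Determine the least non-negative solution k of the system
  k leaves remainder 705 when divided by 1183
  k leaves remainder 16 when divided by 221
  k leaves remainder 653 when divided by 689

657270

Combine the congruences pairwise.
gcd(1183, 221) = 13 and 13 | (16 − 705), so the pair is consistent; merging gives k ≡ 13718 (mod 20111), where 20111 = lcm(1183, 221).
gcd(20111, 689) = 13 and 13 | (653 − 13718), so the pair is consistent; merging gives k ≡ 657270 (mod 1065883), where 1065883 = lcm(20111, 689).
The solution is unique modulo lcm(1183, 221, 689) = 1065883.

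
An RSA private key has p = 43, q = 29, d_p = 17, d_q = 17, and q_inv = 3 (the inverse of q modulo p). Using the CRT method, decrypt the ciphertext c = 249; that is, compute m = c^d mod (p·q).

m₁ = c^(d_p) mod p: c ≡ 34 (mod 43), and 34^17 mod 43 = 12.
m₂ = c^(d_q) mod q: c ≡ 17 (mod 29), and 17^17 mod 29 = 17.
h = q_inv·(m₁ − m₂) mod p = 3·(12 − 17) mod 43 = 28.
m = m₂ + h·q = 17 + 28·29 = 829.

829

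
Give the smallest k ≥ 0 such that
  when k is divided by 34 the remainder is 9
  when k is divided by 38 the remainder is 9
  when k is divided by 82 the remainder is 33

9053

gcd(34, 38) = 2 and 2 | (9 − 9), so the pair is consistent; merging gives k ≡ 9 (mod 646), where 646 = lcm(34, 38).
gcd(646, 82) = 2 and 2 | (33 − 9), so the pair is consistent; merging gives k ≡ 9053 (mod 26486), where 26486 = lcm(646, 82).
The solution is unique modulo lcm(34, 38, 82) = 26486.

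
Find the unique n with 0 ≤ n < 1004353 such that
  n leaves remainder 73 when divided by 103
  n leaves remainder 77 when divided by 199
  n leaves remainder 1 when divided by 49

47041

The moduli are pairwise coprime; M = 103·199·49 = 1004353.
M/103 = 9751; 9751 ≡ 69 (mod 103); 69·3 ≡ 1, so inverse 3.
M/199 = 5047; 5047 ≡ 72 (mod 199); 72·47 ≡ 1, so inverse 47.
M/49 = 20497; 20497 ≡ 15 (mod 49); 15·36 ≡ 1, so inverse 36.
n ≡ 73·9751·3 + 77·5047·47 + 1·20497·36 = 21138454.
21138454 mod 1004353 = 47041.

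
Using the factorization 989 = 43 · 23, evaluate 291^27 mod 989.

352

Mod 43: 291 ≡ 33; 33^27 ≡ 8 (mod 43).
Mod 23: 291 ≡ 15; by Fermat, exponent reduces to 27 mod 22 = 5; 15^5 ≡ 7 (mod 23).
Combine by CRT: x ≡ 8 (mod 43), x ≡ 7 (mod 23) ⇒ x ≡ 352 (mod 989).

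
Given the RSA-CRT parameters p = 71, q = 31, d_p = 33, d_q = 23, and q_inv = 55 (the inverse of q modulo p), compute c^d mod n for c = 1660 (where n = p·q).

m₁ = c^(d_p) mod p: c ≡ 27 (mod 71), and 27^33 mod 71 = 15.
m₂ = c^(d_q) mod q: c ≡ 17 (mod 31), and 17^23 mod 31 = 13.
h = q_inv·(m₁ − m₂) mod p = 55·(15 − 13) mod 71 = 39.
m = m₂ + h·q = 13 + 39·31 = 1222.

1222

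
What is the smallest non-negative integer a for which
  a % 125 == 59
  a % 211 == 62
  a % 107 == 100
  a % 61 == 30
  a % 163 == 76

19692725434

From a ≡ 59 (mod 125) write a = 59 + 125t. Substituting into a ≡ 62 (mod 211) gives 125t ≡ 3 (mod 211), and since 125⁻¹ ≡ 184 (mod 211), t ≡ 130. Hence a ≡ 59 + 125·130 = 16309 (mod 26375).
From a ≡ 16309 (mod 26375) write a = 16309 + 26375t. Substituting into a ≡ 100 (mod 107) gives 26375t ≡ 55 (mod 107), and since 53⁻¹ ≡ 105 (mod 107), t ≡ 104. Hence a ≡ 16309 + 26375·104 = 2759309 (mod 2822125).
From a ≡ 2759309 (mod 2822125) write a = 2759309 + 2822125t. Substituting into a ≡ 30 (mod 61) gives 2822125t ≡ 56 (mod 61), and since 21⁻¹ ≡ 32 (mod 61), t ≡ 23. Hence a ≡ 2759309 + 2822125·23 = 67668184 (mod 172149625).
From a ≡ 67668184 (mod 172149625) write a = 67668184 + 172149625t. Substituting into a ≡ 76 (mod 163) gives 172149625t ≡ 38 (mod 163), and since 109⁻¹ ≡ 3 (mod 163), t ≡ 114. Hence a ≡ 67668184 + 172149625·114 = 19692725434 (mod 28060388875).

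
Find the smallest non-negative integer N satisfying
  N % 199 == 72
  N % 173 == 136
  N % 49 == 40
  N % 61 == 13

The moduli are pairwise coprime; M = 199·173·49·61 = 102902303.
M/199 = 517097; 517097 ≡ 95 (mod 199); 95·44 ≡ 1, so inverse 44.
M/173 = 594811; 594811 ≡ 37 (mod 173); 37·159 ≡ 1, so inverse 159.
M/49 = 2100047; 2100047 ≡ 5 (mod 49); 5·10 ≡ 1, so inverse 10.
M/61 = 1686923; 1686923 ≡ 29 (mod 61); 29·40 ≡ 1, so inverse 40.
N ≡ 72·517097·44 + 136·594811·159 + 40·2100047·10 + 13·1686923·40 = 16217575120.
16217575120 mod 102902303 = 61913549.

61913549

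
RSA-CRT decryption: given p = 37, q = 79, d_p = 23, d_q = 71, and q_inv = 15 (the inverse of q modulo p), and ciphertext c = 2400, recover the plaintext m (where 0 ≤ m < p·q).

1238

m₁ = c^(d_p) mod p: c ≡ 32 (mod 37), and 32^23 mod 37 = 17.
m₂ = c^(d_q) mod q: c ≡ 30 (mod 79), and 30^71 mod 79 = 53.
h = q_inv·(m₁ − m₂) mod p = 15·(17 − 53) mod 37 = 15.
m = m₂ + h·q = 53 + 15·79 = 1238.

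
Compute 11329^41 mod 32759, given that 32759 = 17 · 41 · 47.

Mod 17: 11329 ≡ 7; by Fermat, exponent reduces to 41 mod 16 = 9; 7^9 ≡ 10 (mod 17).
Mod 41: 11329 ≡ 13; by Fermat, exponent reduces to 41 mod 40 = 1; 13^1 ≡ 13 (mod 41).
Mod 47: 11329 ≡ 2; 2^41 ≡ 25 (mod 47).
Combine by CRT: x ≡ 10 (mod 17), x ≡ 13 (mod 41), x ≡ 25 (mod 47) ⇒ x ≡ 30763 (mod 32759).

30763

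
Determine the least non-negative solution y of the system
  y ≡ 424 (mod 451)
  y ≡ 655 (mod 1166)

gcd(451, 1166) = 11 and 11 | (655 − 424), so the pair is consistent; merging gives y ≡ 41465 (mod 47806), where 47806 = lcm(451, 1166).
The solution is unique modulo lcm(451, 1166) = 47806.

41465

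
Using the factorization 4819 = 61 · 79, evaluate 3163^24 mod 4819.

Mod 61: 3163 ≡ 52; 52^24 ≡ 34 (mod 61).
Mod 79: 3163 ≡ 3; 3^24 ≡ 64 (mod 79).
Combine by CRT: x ≡ 34 (mod 61), x ≡ 64 (mod 79) ⇒ x ≡ 3145 (mod 4819).

3145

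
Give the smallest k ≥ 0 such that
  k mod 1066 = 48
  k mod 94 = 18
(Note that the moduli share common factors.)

Combine the congruences pairwise.
gcd(1066, 94) = 2 and 2 | (18 − 48), so the pair is consistent; merging gives k ≡ 2180 (mod 50102), where 50102 = lcm(1066, 94).
The solution is unique modulo lcm(1066, 94) = 50102.

2180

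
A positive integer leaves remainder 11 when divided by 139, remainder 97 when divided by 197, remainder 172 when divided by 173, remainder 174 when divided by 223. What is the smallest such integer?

The moduli are pairwise coprime; M = 139·197·173·223 = 1056408757.
M/139 = 7600063; 7600063 ≡ 99 (mod 139); 99·66 ≡ 1, so inverse 66.
M/197 = 5362481; 5362481 ≡ 141 (mod 197); 141·102 ≡ 1, so inverse 102.
M/173 = 6106409; 6106409 ≡ 28 (mod 173); 28·68 ≡ 1, so inverse 68.
M/223 = 4737259; 4737259 ≡ 70 (mod 223); 70·137 ≡ 1, so inverse 137.
n ≡ 11·7600063·66 + 97·5362481·102 + 172·6106409·68 + 174·4737259·137 = 242921372458.
242921372458 mod 1056408757 = 1003767105.

1003767105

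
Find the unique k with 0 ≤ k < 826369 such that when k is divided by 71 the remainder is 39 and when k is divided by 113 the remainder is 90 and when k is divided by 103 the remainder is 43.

From k ≡ 39 (mod 71) write k = 39 + 71t. Substituting into k ≡ 90 (mod 113) gives 71t ≡ 51 (mod 113), and since 71⁻¹ ≡ 78 (mod 113), t ≡ 23. Hence k ≡ 39 + 71·23 = 1672 (mod 8023).
From k ≡ 1672 (mod 8023) write k = 1672 + 8023t. Substituting into k ≡ 43 (mod 103) gives 8023t ≡ 19 (mod 103), and since 92⁻¹ ≡ 28 (mod 103), t ≡ 17. Hence k ≡ 1672 + 8023·17 = 138063 (mod 826369).

138063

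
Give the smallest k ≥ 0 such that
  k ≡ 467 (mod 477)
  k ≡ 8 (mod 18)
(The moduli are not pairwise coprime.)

944

gcd(477, 18) = 9 and 9 | (8 − 467), so the pair is consistent; merging gives k ≡ 944 (mod 954), where 954 = lcm(477, 18).
The solution is unique modulo lcm(477, 18) = 954.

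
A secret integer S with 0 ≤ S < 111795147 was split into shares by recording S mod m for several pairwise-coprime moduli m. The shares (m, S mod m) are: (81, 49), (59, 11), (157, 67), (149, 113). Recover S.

The moduli are pairwise coprime; N = 81·59·157·149 = 111795147.
N/81 = 1380187; 1380187 ≡ 28 (mod 81); 28·55 ≡ 1, so inverse 55.
N/59 = 1894833; 1894833 ≡ 48 (mod 59); 48·16 ≡ 1, so inverse 16.
N/157 = 712071; 712071 ≡ 76 (mod 157); 76·31 ≡ 1, so inverse 31.
N/149 = 750303; 750303 ≡ 88 (mod 149); 88·127 ≡ 1, so inverse 127.
S ≡ 49·1380187·55 + 11·1894833·16 + 67·712071·31 + 113·750303·127 = 16299664393.
16299664393 mod 111795147 = 89368078.

89368078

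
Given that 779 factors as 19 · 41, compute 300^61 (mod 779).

602

Mod 19: 300 ≡ 15; by Fermat, exponent reduces to 61 mod 18 = 7; 15^7 ≡ 13 (mod 19).
Mod 41: 300 ≡ 13; by Fermat, exponent reduces to 61 mod 40 = 21; 13^21 ≡ 28 (mod 41).
Combine by CRT: x ≡ 13 (mod 19), x ≡ 28 (mod 41) ⇒ x ≡ 602 (mod 779).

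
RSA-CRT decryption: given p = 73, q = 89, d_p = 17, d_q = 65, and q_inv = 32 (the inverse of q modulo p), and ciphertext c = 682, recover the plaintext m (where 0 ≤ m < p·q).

m₁ = c^(d_p) mod p: c ≡ 25 (mod 73), and 25^17 mod 73 = 35.
m₂ = c^(d_q) mod q: c ≡ 59 (mod 89), and 59^65 mod 89 = 76.
h = q_inv·(m₁ − m₂) mod p = 32·(35 − 76) mod 73 = 2.
m = m₂ + h·q = 76 + 2·89 = 254.

254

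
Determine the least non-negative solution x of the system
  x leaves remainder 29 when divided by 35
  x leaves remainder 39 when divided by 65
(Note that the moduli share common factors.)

169

gcd(35, 65) = 5 and 5 | (39 − 29), so the pair is consistent; merging gives x ≡ 169 (mod 455), where 455 = lcm(35, 65).
The solution is unique modulo lcm(35, 65) = 455.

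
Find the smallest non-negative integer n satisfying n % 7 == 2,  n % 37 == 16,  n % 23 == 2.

The moduli are pairwise coprime; M = 7·37·23 = 5957.
M/7 = 851; 851 ≡ 4 (mod 7); 4·2 ≡ 1, so inverse 2.
M/37 = 161; 161 ≡ 13 (mod 37); 13·20 ≡ 1, so inverse 20.
M/23 = 259; 259 ≡ 6 (mod 23); 6·4 ≡ 1, so inverse 4.
n ≡ 2·851·2 + 16·161·20 + 2·259·4 = 56996.
56996 mod 5957 = 3383.

3383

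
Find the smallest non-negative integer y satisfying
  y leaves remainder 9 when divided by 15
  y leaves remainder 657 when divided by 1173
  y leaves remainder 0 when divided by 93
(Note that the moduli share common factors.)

140244

Combine the congruences pairwise.
gcd(15, 1173) = 3 and 3 | (657 − 9), so the pair is consistent; merging gives y ≡ 5349 (mod 5865), where 5865 = lcm(15, 1173).
gcd(5865, 93) = 3 and 3 | (0 − 5349), so the pair is consistent; merging gives y ≡ 140244 (mod 181815), where 181815 = lcm(5865, 93).
The solution is unique modulo lcm(15, 1173, 93) = 181815.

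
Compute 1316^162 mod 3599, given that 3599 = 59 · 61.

Mod 59: 1316 ≡ 18; by Fermat, exponent reduces to 162 mod 58 = 46; 18^46 ≡ 5 (mod 59).
Mod 61: 1316 ≡ 35; by Fermat, exponent reduces to 162 mod 60 = 42; 35^42 ≡ 52 (mod 61).
Combine by CRT: x ≡ 5 (mod 59), x ≡ 52 (mod 61) ⇒ x ≡ 418 (mod 3599).

418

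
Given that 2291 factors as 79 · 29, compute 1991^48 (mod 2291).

Mod 79: 1991 ≡ 16; 16^48 ≡ 10 (mod 79).
Mod 29: 1991 ≡ 19; by Fermat, exponent reduces to 48 mod 28 = 20; 19^20 ≡ 7 (mod 29).
Combine by CRT: x ≡ 10 (mod 79), x ≡ 7 (mod 29) ⇒ x ≡ 326 (mod 2291).

326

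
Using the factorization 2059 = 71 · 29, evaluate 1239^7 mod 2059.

Mod 71: 1239 ≡ 32; 32^7 ≡ 1 (mod 71).
Mod 29: 1239 ≡ 21; 21^7 ≡ 12 (mod 29).
Combine by CRT: x ≡ 1 (mod 71), x ≡ 12 (mod 29) ⇒ x ≡ 853 (mod 2059).

853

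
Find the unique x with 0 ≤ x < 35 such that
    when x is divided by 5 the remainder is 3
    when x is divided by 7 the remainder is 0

From x ≡ 3 (mod 5) write x = 3 + 5t. Substituting into x ≡ 0 (mod 7) gives 5t ≡ 4 (mod 7), and since 5⁻¹ ≡ 3 (mod 7), t ≡ 5. Hence x ≡ 3 + 5·5 = 28 (mod 35).

28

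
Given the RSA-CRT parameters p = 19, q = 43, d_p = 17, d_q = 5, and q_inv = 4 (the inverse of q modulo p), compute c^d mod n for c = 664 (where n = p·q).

417

m₁ = c^(d_p) mod p: c ≡ 18 (mod 19), and 18^17 mod 19 = 18.
m₂ = c^(d_q) mod q: c ≡ 19 (mod 43), and 19^5 mod 43 = 30.
h = q_inv·(m₁ − m₂) mod p = 4·(18 − 30) mod 19 = 9.
m = m₂ + h·q = 30 + 9·43 = 417.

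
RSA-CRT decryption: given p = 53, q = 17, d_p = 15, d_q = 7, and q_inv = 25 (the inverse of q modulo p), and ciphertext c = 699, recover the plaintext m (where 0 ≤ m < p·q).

m₁ = c^(d_p) mod p: c ≡ 10 (mod 53), and 10^15 mod 53 = 47.
m₂ = c^(d_q) mod q: c ≡ 2 (mod 17), and 2^7 mod 17 = 9.
h = q_inv·(m₁ − m₂) mod p = 25·(47 − 9) mod 53 = 49.
m = m₂ + h·q = 9 + 49·17 = 842.

842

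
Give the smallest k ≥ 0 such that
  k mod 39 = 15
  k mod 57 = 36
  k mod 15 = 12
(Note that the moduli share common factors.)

Combine the congruences pairwise.
gcd(39, 57) = 3 and 3 | (36 − 15), so the pair is consistent; merging gives k ≡ 93 (mod 741), where 741 = lcm(39, 57).
gcd(741, 15) = 3 and 3 | (12 − 93), so the pair is consistent; merging gives k ≡ 3057 (mod 3705), where 3705 = lcm(741, 15).
The solution is unique modulo lcm(39, 57, 15) = 3705.

3057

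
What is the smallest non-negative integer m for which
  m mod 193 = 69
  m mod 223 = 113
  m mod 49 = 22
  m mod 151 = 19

177977528

From m ≡ 69 (mod 193) write m = 69 + 193t. Substituting into m ≡ 113 (mod 223) gives 193t ≡ 44 (mod 223), and since 193⁻¹ ≡ 52 (mod 223), t ≡ 58. Hence m ≡ 69 + 193·58 = 11263 (mod 43039).
From m ≡ 11263 (mod 43039) write m = 11263 + 43039t. Substituting into m ≡ 22 (mod 49) gives 43039t ≡ 29 (mod 49), and since 17⁻¹ ≡ 26 (mod 49), t ≡ 19. Hence m ≡ 11263 + 43039·19 = 829004 (mod 2108911).
From m ≡ 829004 (mod 2108911) write m = 829004 + 2108911t. Substituting into m ≡ 19 (mod 151) gives 2108911t ≡ 5 (mod 151), and since 45⁻¹ ≡ 47 (mod 151), t ≡ 84. Hence m ≡ 829004 + 2108911·84 = 177977528 (mod 318445561).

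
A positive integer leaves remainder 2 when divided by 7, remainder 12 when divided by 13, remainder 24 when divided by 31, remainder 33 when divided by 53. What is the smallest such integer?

138098

The moduli are pairwise coprime; N = 7·13·31·53 = 149513.
N/7 = 21359; 21359 ≡ 2 (mod 7); 2·4 ≡ 1, so inverse 4.
N/13 = 11501; 11501 ≡ 9 (mod 13); 9·3 ≡ 1, so inverse 3.
N/31 = 4823; 4823 ≡ 18 (mod 31); 18·19 ≡ 1, so inverse 19.
N/53 = 2821; 2821 ≡ 12 (mod 53); 12·31 ≡ 1, so inverse 31.
t ≡ 2·21359·4 + 12·11501·3 + 24·4823·19 + 33·2821·31 = 5670079.
5670079 mod 149513 = 138098.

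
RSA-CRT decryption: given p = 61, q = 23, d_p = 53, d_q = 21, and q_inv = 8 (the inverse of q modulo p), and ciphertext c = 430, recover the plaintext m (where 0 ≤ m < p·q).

m₁ = c^(d_p) mod p: c ≡ 3 (mod 61), and 3^53 mod 61 = 27.
m₂ = c^(d_q) mod q: c ≡ 16 (mod 23), and 16^21 mod 23 = 13.
h = q_inv·(m₁ − m₂) mod p = 8·(27 − 13) mod 61 = 51.
m = m₂ + h·q = 13 + 51·23 = 1186.

1186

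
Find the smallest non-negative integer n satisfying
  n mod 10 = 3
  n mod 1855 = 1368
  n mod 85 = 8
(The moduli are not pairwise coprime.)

32903

Combine the congruences pairwise.
gcd(10, 1855) = 5 and 5 | (1368 − 3), so the pair is consistent; merging gives n ≡ 3223 (mod 3710), where 3710 = lcm(10, 1855).
gcd(3710, 85) = 5 and 5 | (8 − 3223), so the pair is consistent; merging gives n ≡ 32903 (mod 63070), where 63070 = lcm(3710, 85).
The solution is unique modulo lcm(10, 1855, 85) = 63070.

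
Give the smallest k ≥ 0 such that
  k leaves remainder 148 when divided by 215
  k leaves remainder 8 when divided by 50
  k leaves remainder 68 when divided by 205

16058

gcd(215, 50) = 5 and 5 | (8 − 148), so the pair is consistent; merging gives k ≡ 1008 (mod 2150), where 2150 = lcm(215, 50).
gcd(2150, 205) = 5 and 5 | (68 − 1008), so the pair is consistent; merging gives k ≡ 16058 (mod 88150), where 88150 = lcm(2150, 205).
The solution is unique modulo lcm(215, 50, 205) = 88150.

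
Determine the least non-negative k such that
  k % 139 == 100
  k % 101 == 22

Combine the congruences pairwise.
From k ≡ 100 (mod 139) write k = 100 + 139t. Substituting into k ≡ 22 (mod 101) gives 139t ≡ 23 (mod 101), and since 38⁻¹ ≡ 8 (mod 101), t ≡ 83. Hence k ≡ 100 + 139·83 = 11637 (mod 14039).

11637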